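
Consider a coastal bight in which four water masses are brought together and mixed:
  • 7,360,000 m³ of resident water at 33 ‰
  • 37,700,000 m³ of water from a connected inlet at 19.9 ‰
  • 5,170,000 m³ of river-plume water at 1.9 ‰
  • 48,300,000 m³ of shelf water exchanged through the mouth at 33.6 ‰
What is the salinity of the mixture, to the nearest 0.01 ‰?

26.65 ‰

Salt balance:
salt = 7,360,000×33 + 37,700,000×19.9 + 5,170,000×1.9 + 48,300,000×33.6 = 242,880,000 + 750,230,000 + 9,823,000 + 1,622,880,000 = 2,625,813,000
volume = 7,360,000 + 37,700,000 + 5,170,000 + 48,300,000 = 98,530,000 m³
S = 2,625,813,000 / 98,530,000 = 26.6499 ‰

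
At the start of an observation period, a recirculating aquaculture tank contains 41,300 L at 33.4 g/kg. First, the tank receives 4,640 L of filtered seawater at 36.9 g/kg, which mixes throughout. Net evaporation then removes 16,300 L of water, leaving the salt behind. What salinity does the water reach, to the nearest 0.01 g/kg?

52.32 g/kg

After mixing: salt = 41,300×33.4 + 4,640×36.9 = 1,550,636; volume = 45,940 L
After evaporation: salt unchanged = 1,550,636; volume = 45,940 − 16,300 = 29,640 L
S = 1,550,636 / 29,640 = 52.3157 g/kg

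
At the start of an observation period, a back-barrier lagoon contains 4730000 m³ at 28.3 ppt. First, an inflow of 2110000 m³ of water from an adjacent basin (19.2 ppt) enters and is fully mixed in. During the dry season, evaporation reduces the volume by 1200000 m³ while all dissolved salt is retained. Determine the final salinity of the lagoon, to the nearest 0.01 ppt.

After mixing: salt = 4,730,000×28.3 + 2,110,000×19.2 = 174,371,000; volume = 6,840,000 m³
After evaporation: salt unchanged = 174,371,000; volume = 6,840,000 − 1,200,000 = 5,640,000 m³
S = 174,371,000 / 5,640,000 = 30.9168 ppt

30.92 ppt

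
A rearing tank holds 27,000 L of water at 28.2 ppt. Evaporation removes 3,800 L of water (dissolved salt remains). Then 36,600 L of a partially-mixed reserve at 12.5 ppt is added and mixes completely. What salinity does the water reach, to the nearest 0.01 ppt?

After evaporation: salt = 27,000×28.2 = 761,400; volume = 27,000 − 3,800 = 23,200 L
After mixing: salt = 761,400 + 36,600×12.5 = 1,218,900; volume = 23,200 + 36,600 = 59,800 L
S = 1,218,900 / 59,800 = 20.3829 ppt

20.38 ppt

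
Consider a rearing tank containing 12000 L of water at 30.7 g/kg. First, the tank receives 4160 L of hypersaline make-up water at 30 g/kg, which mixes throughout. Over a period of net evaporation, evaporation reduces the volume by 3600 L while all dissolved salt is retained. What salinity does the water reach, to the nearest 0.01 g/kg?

39.27 g/kg

After mixing: salt = 12,000×30.7 + 4,160×30 = 493,200; volume = 16,160 L
After evaporation: salt unchanged = 493,200; volume = 16,160 − 3,600 = 12,560 L
S = 493,200 / 12,560 = 39.2675 g/kg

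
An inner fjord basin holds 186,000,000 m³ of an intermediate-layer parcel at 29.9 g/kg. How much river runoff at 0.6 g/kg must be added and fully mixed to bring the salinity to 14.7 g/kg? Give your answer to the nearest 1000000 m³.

Salt balance: 186,000,000×29.9 + V×0.6 = (186,000,000+V)×14.7
5,561,400,000 + 0.6V = 2,734,200,000 + 14.7V
2,827,200,000 = 14.1V
V = 200,510,638.3 m³

201000000 m³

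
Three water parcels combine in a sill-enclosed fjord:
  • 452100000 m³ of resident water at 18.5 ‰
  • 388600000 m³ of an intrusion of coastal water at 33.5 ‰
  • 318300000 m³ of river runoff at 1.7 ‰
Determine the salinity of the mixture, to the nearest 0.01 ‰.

Total salt / total volume:
salt = 452,100,000×18.5 + 388,600,000×33.5 + 318,300,000×1.7 = 8,363,850,000 + 13,018,100,000 + 541,110,000 = 21,923,060,000
volume = 452,100,000 + 388,600,000 + 318,300,000 = 1,159,000,000 m³
S = 21,923,060,000 / 1,159,000,000 = 18.9155 ‰

18.92 ‰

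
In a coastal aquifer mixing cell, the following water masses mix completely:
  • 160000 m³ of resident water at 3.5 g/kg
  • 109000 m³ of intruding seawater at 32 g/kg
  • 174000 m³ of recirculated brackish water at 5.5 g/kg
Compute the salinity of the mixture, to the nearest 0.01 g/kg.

11.30 g/kg

Conserving salt mass:
salt = 160,000×3.5 + 109,000×32 + 174,000×5.5 = 560,000 + 3,488,000 + 957,000 = 5,005,000
volume = 160,000 + 109,000 + 174,000 = 443,000 m³
S = 5,005,000 / 443,000 = 11.298 g/kg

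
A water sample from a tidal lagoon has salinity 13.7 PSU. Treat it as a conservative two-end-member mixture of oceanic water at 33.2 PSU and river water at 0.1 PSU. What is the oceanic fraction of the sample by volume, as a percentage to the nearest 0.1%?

Let g be the oceanic fraction. Salt balance per unit volume:
g×33.2 + (1−g)×0.1 = 13.7
g = (13.7 − 0.1) / (33.2 − 0.1) = 13.6/33.1 = 0.4109

41.1%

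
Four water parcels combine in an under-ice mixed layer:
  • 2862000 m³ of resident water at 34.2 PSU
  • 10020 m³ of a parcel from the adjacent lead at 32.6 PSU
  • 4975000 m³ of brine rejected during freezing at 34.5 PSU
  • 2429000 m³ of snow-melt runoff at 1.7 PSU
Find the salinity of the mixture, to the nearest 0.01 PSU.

26.66 PSU

Conserving salt mass:
salt = 2,862,000×34.2 + 10,020×32.6 + 4,975,000×34.5 + 2,429,000×1.7 = 97,880,400 + 326,652 + 171,637,500 + 4,129,300 = 273,973,852
volume = 2,862,000 + 10,020 + 4,975,000 + 2,429,000 = 10,276,020 m³
S = 273,973,852 / 10,276,020 = 26.6615 PSU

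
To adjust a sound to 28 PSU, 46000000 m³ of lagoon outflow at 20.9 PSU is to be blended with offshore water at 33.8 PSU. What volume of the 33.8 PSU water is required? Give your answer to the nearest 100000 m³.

56300000 m³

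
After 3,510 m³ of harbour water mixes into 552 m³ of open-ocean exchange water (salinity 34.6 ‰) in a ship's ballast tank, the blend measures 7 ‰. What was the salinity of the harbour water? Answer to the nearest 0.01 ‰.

2.66 ‰

Salt balance: 552×34.6 + 3,510×S = 4,062×7
19,099.2 + 3,510·S = 28,434
S = (28,434 − 19,099.2) / 3,510 = 2.6595 ‰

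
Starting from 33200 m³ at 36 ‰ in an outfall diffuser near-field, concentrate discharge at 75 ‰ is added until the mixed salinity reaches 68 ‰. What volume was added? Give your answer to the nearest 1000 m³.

152000 m³

Salt balance: 33,200×36 + V×75 = (33,200+V)×68
1,195,200 + 75V = 2,257,600 + 68V
1,062,400 = 7V
V = 151,771.43 m³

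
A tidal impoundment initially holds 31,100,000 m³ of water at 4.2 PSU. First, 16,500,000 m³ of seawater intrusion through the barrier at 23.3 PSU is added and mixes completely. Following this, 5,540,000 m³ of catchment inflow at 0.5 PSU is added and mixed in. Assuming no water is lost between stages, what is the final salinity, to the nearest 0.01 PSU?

9.74 PSU

Mass of salt is conserved:
Initial salt = 31,100,000×4.2 = 130,620,000
After stage 1: salt = 130,620,000 + 16,500,000×23.3 = 515,070,000; volume = 47,600,000 m³; S = 10.821 PSU
After stage 2: salt = 515,070,000 + 5,540,000×0.5 = 517,840,000; volume = 53,140,000 m³
S = 517,840,000 / 53,140,000 = 9.7448 PSU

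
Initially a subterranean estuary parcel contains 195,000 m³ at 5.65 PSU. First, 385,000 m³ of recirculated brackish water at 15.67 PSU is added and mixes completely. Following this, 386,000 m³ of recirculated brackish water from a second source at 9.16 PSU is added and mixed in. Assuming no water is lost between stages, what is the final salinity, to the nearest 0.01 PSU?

Mass of salt is conserved:
Initial salt = 195,000×5.65 = 1,101,750
After stage 1: salt = 1,101,750 + 385,000×15.67 = 7,134,700; volume = 580,000 m³; S = 12.301 PSU
After stage 2: salt = 7,134,700 + 386,000×9.16 = 10,670,460; volume = 966,000 m³
S = 10,670,460 / 966,000 = 11.046 PSU

11.05 PSU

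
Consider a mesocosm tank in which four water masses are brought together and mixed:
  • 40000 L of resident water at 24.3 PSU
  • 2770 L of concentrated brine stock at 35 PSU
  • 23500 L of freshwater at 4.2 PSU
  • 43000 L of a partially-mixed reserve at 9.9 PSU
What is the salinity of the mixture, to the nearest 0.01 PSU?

14.58 PSU

By conservation of dissolved salt,
salt = 40,000×24.3 + 2,770×35 + 23,500×4.2 + 43,000×9.9 = 972,000 + 96,950 + 98,700 + 425,700 = 1,593,350
volume = 40,000 + 2,770 + 23,500 + 43,000 = 109,270 L
S = 1,593,350 / 109,270 = 14.5818 PSU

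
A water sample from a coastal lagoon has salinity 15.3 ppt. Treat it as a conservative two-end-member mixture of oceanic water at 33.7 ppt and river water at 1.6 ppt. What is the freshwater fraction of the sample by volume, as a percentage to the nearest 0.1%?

57.3%

Let f be the freshwater fraction. Salt balance per unit volume:
f×1.6 + (1−f)×33.7 = 15.3
f = (33.7 − 15.3) / (33.7 − 1.6) = 18.4/32.1 = 0.5732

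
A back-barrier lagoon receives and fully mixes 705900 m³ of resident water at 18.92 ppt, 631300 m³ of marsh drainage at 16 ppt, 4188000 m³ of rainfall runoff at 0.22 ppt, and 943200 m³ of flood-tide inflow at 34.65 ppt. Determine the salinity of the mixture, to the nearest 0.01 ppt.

8.82 ppt

Mass of salt is conserved:
salt = 705,900×18.92 + 631,300×16 + 4,188,000×0.22 + 943,200×34.65 = 13,355,628 + 10,100,800 + 921,360 + 32,681,880 = 57,059,668
volume = 705,900 + 631,300 + 4,188,000 + 943,200 = 6,468,400 m³
S = 57,059,668 / 6,468,400 = 8.8213 ppt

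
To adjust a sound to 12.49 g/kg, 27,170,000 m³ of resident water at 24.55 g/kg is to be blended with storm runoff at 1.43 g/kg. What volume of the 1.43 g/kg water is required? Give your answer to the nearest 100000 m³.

Salt balance: 27,170,000×24.55 + V×1.43 = (27,170,000+V)×12.49
667,023,500 + 1.43V = 339,353,300 + 12.49V
327,670,200 = 11.06V
V = 29,626,600.36 m³

29600000 m³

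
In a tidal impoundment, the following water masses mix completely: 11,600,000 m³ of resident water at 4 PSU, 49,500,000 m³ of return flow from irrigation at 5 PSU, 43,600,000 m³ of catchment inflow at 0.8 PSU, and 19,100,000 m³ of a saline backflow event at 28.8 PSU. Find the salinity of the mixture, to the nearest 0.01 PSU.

By conservation of dissolved salt,
salt = 11,600,000×4 + 49,500,000×5 + 43,600,000×0.8 + 19,100,000×28.8 = 46,400,000 + 247,500,000 + 34,880,000 + 550,080,000 = 878,860,000
volume = 11,600,000 + 49,500,000 + 43,600,000 + 19,100,000 = 123,800,000 m³
S = 878,860,000 / 123,800,000 = 7.099 PSU

7.10 PSU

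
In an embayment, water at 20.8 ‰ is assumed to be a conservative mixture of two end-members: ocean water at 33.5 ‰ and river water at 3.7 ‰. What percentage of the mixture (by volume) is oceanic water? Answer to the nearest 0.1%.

57.4%

Let g be the oceanic fraction. Salt balance per unit volume:
g×33.5 + (1−g)×3.7 = 20.8
g = (20.8 − 3.7) / (33.5 − 3.7) = 17.1/29.8 = 0.5738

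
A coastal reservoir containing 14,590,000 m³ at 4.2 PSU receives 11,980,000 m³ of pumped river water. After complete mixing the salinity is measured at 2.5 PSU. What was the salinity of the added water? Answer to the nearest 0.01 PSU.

Salt balance: 14,590,000×4.2 + 11,980,000×S = 26,570,000×2.5
61,278,000 + 11,980,000·S = 66,425,000
S = (66,425,000 − 61,278,000) / 11,980,000 = 0.4296 PSU

0.43 PSU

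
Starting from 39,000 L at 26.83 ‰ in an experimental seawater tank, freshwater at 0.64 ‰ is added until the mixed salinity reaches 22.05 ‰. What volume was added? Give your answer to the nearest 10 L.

Salt balance: 39,000×26.83 + V×0.64 = (39,000+V)×22.05
1,046,370 + 0.64V = 859,950 + 22.05V
186,420 = 21.41V
V = 8,707.15 L

8710 L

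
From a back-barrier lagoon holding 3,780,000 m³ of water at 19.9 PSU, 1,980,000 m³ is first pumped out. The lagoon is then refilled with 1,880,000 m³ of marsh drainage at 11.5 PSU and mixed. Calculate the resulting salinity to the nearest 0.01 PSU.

15.61 PSU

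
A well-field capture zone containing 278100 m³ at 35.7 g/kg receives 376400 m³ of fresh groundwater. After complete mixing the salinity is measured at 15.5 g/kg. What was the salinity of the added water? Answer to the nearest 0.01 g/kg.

Salt balance: 278,100×35.7 + 376,400×S = 654,500×15.5
9,928,170 + 376,400·S = 10,144,750
S = (10,144,750 − 9,928,170) / 376,400 = 0.5754 g/kg

0.58 g/kg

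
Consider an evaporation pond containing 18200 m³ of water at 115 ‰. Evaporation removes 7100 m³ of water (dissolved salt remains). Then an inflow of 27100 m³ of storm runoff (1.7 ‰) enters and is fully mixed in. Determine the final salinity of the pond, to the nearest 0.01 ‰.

56.00 ‰

After evaporation: salt = 18,200×115 = 2,093,000; volume = 18,200 − 7,100 = 11,100 m³
After mixing: salt = 2,093,000 + 27,100×1.7 = 2,139,070; volume = 11,100 + 27,100 = 38,200 m³
S = 2,139,070 / 38,200 = 55.9966 ‰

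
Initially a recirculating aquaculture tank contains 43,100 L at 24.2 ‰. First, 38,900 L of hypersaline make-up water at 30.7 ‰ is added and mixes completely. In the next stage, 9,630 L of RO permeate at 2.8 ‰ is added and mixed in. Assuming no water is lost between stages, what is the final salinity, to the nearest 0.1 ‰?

Weighted by volume,
Initial salt = 43,100×24.2 = 1,043,020
After stage 1: salt = 1,043,020 + 38,900×30.7 = 2,237,250; volume = 82,000 L; S = 27.284 ‰
After stage 2: salt = 2,237,250 + 9,630×2.8 = 2,264,214; volume = 91,630 L
S = 2,264,214 / 91,630 = 24.7104 ‰

24.7 ‰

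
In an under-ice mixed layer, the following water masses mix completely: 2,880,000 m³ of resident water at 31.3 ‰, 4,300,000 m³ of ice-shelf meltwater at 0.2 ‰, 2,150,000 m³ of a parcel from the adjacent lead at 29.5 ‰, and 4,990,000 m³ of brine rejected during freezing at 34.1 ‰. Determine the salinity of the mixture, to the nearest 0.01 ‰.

22.67 ‰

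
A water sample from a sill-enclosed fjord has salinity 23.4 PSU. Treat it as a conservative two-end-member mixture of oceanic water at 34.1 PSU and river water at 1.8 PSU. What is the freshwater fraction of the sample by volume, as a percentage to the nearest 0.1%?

Let f be the freshwater fraction. Salt balance per unit volume:
f×1.8 + (1−f)×34.1 = 23.4
f = (34.1 − 23.4) / (34.1 − 1.8) = 10.7/32.3 = 0.3313

33.1%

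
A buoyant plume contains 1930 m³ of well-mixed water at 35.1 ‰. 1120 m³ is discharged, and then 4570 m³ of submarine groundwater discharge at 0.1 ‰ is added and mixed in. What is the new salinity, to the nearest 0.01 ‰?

Remaining after removal: 810 m³ at 35.1 ‰ (salt = 28,431)
After addition: salt = 28,431 + 4,570×0.1 = 28,888; volume = 5,380 m³
S = 28,888 / 5,380 = 5.3695 ‰

5.37 ‰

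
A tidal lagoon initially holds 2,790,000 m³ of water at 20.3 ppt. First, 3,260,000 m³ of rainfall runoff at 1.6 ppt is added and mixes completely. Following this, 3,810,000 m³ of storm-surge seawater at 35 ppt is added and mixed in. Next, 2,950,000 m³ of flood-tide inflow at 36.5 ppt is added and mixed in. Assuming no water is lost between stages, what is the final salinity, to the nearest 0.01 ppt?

23.64 ppt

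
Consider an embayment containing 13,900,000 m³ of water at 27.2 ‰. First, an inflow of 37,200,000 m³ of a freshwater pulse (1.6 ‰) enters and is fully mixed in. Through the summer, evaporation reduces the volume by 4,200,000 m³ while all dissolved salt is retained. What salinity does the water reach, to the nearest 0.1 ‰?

After mixing: salt = 13,900,000×27.2 + 37,200,000×1.6 = 437,600,000; volume = 51,100,000 m³
After evaporation: salt unchanged = 437,600,000; volume = 51,100,000 − 4,200,000 = 46,900,000 m³
S = 437,600,000 / 46,900,000 = 9.3305 ‰

9.3 ‰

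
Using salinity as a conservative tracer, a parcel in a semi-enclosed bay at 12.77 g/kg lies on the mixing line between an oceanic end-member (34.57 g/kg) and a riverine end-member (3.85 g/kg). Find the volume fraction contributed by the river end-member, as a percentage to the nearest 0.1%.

Let f be the freshwater fraction. Salt balance per unit volume:
f×3.85 + (1−f)×34.57 = 12.77
f = (34.57 − 12.77) / (34.57 − 3.85) = 21.8/30.72 = 0.7096

71.0%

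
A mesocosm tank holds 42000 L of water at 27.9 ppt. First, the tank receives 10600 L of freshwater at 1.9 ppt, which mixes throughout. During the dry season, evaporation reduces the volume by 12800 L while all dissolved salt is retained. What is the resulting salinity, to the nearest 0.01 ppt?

29.95 ppt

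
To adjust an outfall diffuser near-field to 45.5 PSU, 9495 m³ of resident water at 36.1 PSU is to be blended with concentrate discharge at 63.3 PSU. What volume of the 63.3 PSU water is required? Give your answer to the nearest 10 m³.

5010 m³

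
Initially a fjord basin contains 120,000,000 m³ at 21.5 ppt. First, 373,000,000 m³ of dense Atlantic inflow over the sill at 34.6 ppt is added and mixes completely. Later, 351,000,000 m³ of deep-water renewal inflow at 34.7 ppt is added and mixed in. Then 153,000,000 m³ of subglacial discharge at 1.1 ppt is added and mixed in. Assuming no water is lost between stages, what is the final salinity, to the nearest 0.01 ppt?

Total salt / total volume:
Initial salt = 120,000,000×21.5 = 2,580,000,000
After stage 1: salt = 2,580,000,000 + 373,000,000×34.6 = 15,485,800,000; volume = 493,000,000 m³; S = 31.411 ppt
After stage 2: salt = 15,485,800,000 + 351,000,000×34.7 = 27,665,500,000; volume = 844,000,000 m³; S = 32.779 ppt
After stage 3: salt = 27,665,500,000 + 153,000,000×1.1 = 27,833,800,000; volume = 997,000,000 m³
S = 27,833,800,000 / 997,000,000 = 27.9176 ppt

27.92 ppt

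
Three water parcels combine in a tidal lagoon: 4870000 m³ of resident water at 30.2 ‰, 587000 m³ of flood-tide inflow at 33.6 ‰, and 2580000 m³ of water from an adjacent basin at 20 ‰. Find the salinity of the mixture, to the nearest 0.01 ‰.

27.17 ‰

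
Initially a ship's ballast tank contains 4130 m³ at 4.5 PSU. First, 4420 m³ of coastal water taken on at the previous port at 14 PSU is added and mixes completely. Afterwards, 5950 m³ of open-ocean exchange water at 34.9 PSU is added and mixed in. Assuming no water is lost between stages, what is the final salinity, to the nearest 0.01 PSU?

19.87 PSU

Total salt / total volume:
Initial salt = 4,130×4.5 = 18,585
After stage 1: salt = 18,585 + 4,420×14 = 80,465; volume = 8,550 m³; S = 9.411 PSU
After stage 2: salt = 80,465 + 5,950×34.9 = 288,120; volume = 14,500 m³
S = 288,120 / 14,500 = 19.8703 PSU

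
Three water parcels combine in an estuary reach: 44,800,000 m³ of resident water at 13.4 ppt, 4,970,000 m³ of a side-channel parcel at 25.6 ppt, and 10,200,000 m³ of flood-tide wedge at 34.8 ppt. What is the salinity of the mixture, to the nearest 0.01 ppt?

Mass of salt is conserved:
salt = 44,800,000×13.4 + 4,970,000×25.6 + 10,200,000×34.8 = 600,320,000 + 127,232,000 + 354,960,000 = 1,082,512,000
volume = 44,800,000 + 4,970,000 + 10,200,000 = 59,970,000 m³
S = 1,082,512,000 / 59,970,000 = 18.0509 ppt

18.05 ppt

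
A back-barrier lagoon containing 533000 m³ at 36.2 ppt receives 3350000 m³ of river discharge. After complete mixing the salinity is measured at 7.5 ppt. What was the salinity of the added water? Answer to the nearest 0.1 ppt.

Salt balance: 533,000×36.2 + 3,350,000×S = 3,883,000×7.5
19,294,600 + 3,350,000·S = 29,122,500
S = (29,122,500 − 19,294,600) / 3,350,000 = 2.9337 ppt

2.9 ppt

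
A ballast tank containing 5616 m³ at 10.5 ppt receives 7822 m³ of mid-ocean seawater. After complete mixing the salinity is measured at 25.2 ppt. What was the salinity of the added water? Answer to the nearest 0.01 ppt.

35.75 ppt

Salt balance: 5,616×10.5 + 7,822×S = 13,438×25.2
58,968 + 7,822·S = 338,637.6
S = (338,637.6 − 58,968) / 7,822 = 35.7542 ppt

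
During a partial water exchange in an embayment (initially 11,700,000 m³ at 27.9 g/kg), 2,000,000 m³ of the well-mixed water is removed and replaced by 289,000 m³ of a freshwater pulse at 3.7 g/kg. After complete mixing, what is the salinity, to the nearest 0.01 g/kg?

Remaining after removal: 9,700,000 m³ at 27.9 g/kg (salt = 270,630,000)
After addition: salt = 270,630,000 + 289,000×3.7 = 271,699,300; volume = 9,989,000 m³
S = 271,699,300 / 9,989,000 = 27.1998 g/kg

27.20 g/kg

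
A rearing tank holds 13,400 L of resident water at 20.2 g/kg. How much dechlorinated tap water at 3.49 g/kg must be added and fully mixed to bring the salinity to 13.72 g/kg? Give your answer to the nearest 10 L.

Salt balance: 13,400×20.2 + V×3.49 = (13,400+V)×13.72
270,680 + 3.49V = 183,848 + 13.72V
86,832 = 10.23V
V = 8,487.98 L

8490 L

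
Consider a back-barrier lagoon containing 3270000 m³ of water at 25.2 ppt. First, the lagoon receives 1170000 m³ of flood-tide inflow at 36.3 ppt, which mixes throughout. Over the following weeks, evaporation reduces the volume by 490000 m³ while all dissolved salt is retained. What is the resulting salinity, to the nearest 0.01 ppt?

31.61 ppt

After mixing: salt = 3,270,000×25.2 + 1,170,000×36.3 = 124,875,000; volume = 4,440,000 m³
After evaporation: salt unchanged = 124,875,000; volume = 4,440,000 − 490,000 = 3,950,000 m³
S = 124,875,000 / 3,950,000 = 31.6139 ppt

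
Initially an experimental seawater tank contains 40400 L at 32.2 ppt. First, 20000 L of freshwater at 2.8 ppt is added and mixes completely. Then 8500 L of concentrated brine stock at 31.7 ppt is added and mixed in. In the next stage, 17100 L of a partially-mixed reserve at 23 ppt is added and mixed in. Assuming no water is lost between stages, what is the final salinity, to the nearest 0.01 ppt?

23.48 ppt

Conserving salt mass:
Initial salt = 40,400×32.2 = 1,300,880
After stage 1: salt = 1,300,880 + 20,000×2.8 = 1,356,880; volume = 60,400 L; S = 22.465 ppt
After stage 2: salt = 1,356,880 + 8,500×31.7 = 1,626,330; volume = 68,900 L; S = 23.604 ppt
After stage 3: salt = 1,626,330 + 17,100×23 = 2,019,630; volume = 86,000 L
S = 2,019,630 / 86,000 = 23.4841 ppt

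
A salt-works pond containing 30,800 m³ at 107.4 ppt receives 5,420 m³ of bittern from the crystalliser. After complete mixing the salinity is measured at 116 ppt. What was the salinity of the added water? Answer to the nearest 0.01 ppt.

164.87 ppt

Salt balance: 30,800×107.4 + 5,420×S = 36,220×116
3,307,920 + 5,420·S = 4,201,520
S = (4,201,520 − 3,307,920) / 5,420 = 164.8708 ppt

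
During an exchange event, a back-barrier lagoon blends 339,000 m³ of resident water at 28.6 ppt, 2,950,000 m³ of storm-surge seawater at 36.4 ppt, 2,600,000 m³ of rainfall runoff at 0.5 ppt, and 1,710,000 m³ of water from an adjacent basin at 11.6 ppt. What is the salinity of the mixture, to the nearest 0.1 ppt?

Weighted by volume,
salt = 339,000×28.6 + 2,950,000×36.4 + 2,600,000×0.5 + 1,710,000×11.6 = 9,695,400 + 107,380,000 + 1,300,000 + 19,836,000 = 138,211,400
volume = 339,000 + 2,950,000 + 2,600,000 + 1,710,000 = 7,599,000 m³
S = 138,211,400 / 7,599,000 = 18.188 ppt

18.2 ppt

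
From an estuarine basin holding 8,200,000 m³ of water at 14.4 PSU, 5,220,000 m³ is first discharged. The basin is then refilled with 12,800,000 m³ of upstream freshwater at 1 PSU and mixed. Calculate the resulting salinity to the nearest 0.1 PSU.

Remaining after removal: 2,980,000 m³ at 14.4 PSU (salt = 42,912,000)
After addition: salt = 42,912,000 + 12,800,000×1 = 55,712,000; volume = 15,780,000 m³
S = 55,712,000 / 15,780,000 = 3.5305 PSU

3.5 PSU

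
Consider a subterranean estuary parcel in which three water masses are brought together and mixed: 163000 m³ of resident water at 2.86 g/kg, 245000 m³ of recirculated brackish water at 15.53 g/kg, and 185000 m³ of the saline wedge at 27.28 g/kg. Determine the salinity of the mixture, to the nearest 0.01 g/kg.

By conservation of dissolved salt,
salt = 163,000×2.86 + 245,000×15.53 + 185,000×27.28 = 466,180 + 3,804,850 + 5,046,800 = 9,317,830
volume = 163,000 + 245,000 + 185,000 = 593,000 m³
S = 9,317,830 / 593,000 = 15.713 g/kg

15.71 g/kg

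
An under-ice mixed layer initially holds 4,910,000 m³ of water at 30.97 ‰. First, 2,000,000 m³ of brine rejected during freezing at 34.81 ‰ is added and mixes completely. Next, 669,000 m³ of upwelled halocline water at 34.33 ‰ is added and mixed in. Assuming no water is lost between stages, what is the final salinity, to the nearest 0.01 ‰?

32.28 ‰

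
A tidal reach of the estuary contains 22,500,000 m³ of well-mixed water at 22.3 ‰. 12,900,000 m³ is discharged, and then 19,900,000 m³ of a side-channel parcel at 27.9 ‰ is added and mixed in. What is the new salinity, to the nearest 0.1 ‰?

26.1 ‰

Remaining after removal: 9,600,000 m³ at 22.3 ‰ (salt = 214,080,000)
After addition: salt = 214,080,000 + 19,900,000×27.9 = 769,290,000; volume = 29,500,000 m³
S = 769,290,000 / 29,500,000 = 26.0776 ‰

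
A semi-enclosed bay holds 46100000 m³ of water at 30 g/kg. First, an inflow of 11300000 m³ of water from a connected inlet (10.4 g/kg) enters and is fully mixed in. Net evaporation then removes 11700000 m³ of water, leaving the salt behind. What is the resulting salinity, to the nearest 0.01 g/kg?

After mixing: salt = 46,100,000×30 + 11,300,000×10.4 = 1,500,520,000; volume = 57,400,000 m³
After evaporation: salt unchanged = 1,500,520,000; volume = 57,400,000 − 11,700,000 = 45,700,000 m³
S = 1,500,520,000 / 45,700,000 = 32.8341 g/kg

32.83 g/kg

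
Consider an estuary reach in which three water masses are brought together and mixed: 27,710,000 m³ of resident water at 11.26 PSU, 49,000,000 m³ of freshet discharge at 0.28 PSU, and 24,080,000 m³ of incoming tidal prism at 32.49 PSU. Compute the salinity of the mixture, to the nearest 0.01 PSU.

10.99 PSU

By conservation of dissolved salt,
salt = 27,710,000×11.26 + 49,000,000×0.28 + 24,080,000×32.49 = 312,014,600 + 13,720,000 + 782,359,200 = 1,108,093,800
volume = 27,710,000 + 49,000,000 + 24,080,000 = 100,790,000 m³
S = 1,108,093,800 / 100,790,000 = 10.9941 PSU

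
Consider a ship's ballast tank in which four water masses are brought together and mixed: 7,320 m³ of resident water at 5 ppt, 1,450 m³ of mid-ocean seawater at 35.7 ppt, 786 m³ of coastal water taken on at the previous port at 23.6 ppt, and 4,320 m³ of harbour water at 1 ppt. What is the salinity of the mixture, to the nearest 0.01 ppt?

8.02 ppt

Total salt / total volume:
salt = 7,320×5 + 1,450×35.7 + 786×23.6 + 4,320×1 = 36,600 + 51,765 + 18,549.6 + 4,320 = 111,234.6
volume = 7,320 + 1,450 + 786 + 4,320 = 13,876 m³
S = 111,234.6 / 13,876 = 8.0163 ppt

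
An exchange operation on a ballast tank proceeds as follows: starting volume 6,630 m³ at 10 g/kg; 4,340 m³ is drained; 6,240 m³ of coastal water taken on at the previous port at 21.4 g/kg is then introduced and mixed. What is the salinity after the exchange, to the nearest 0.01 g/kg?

Remaining after removal: 2,290 m³ at 10 g/kg (salt = 22,900)
After addition: salt = 22,900 + 6,240×21.4 = 156,436; volume = 8,530 m³
S = 156,436 / 8,530 = 18.3395 g/kg

18.34 g/kg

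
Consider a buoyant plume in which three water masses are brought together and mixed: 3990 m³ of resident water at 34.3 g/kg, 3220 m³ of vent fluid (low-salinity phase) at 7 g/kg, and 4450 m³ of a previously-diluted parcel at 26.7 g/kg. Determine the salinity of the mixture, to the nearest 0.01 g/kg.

23.86 g/kg

Total salt / total volume:
salt = 3,990×34.3 + 3,220×7 + 4,450×26.7 = 136,857 + 22,540 + 118,815 = 278,212
volume = 3,990 + 3,220 + 4,450 = 11,660 m³
S = 278,212 / 11,660 = 23.8604 g/kg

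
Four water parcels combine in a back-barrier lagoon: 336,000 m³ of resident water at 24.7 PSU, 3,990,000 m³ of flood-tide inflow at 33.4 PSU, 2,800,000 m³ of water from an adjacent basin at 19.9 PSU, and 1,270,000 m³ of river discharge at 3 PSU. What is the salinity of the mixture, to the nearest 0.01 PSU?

23.95 PSU

Salt balance:
salt = 336,000×24.7 + 3,990,000×33.4 + 2,800,000×19.9 + 1,270,000×3 = 8,299,200 + 133,266,000 + 55,720,000 + 3,810,000 = 201,095,200
volume = 336,000 + 3,990,000 + 2,800,000 + 1,270,000 = 8,396,000 m³
S = 201,095,200 / 8,396,000 = 23.9513 PSU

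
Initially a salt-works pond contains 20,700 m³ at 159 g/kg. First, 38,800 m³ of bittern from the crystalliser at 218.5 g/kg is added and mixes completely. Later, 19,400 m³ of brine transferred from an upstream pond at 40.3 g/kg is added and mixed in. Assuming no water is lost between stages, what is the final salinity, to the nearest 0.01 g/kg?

159.07 g/kg

Weighted by volume,
Initial salt = 20,700×159 = 3,291,300
After stage 1: salt = 3,291,300 + 38,800×218.5 = 11,769,100; volume = 59,500 m³; S = 197.8 g/kg
After stage 2: salt = 11,769,100 + 19,400×40.3 = 12,550,920; volume = 78,900 m³
S = 12,550,920 / 78,900 = 159.0738 g/kg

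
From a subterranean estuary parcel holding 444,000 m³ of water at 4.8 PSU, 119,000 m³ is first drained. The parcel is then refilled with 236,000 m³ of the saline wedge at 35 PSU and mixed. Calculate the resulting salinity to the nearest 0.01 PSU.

Remaining after removal: 325,000 m³ at 4.8 PSU (salt = 1,560,000)
After addition: salt = 1,560,000 + 236,000×35 = 9,820,000; volume = 561,000 m³
S = 9,820,000 / 561,000 = 17.5045 PSU

17.50 PSU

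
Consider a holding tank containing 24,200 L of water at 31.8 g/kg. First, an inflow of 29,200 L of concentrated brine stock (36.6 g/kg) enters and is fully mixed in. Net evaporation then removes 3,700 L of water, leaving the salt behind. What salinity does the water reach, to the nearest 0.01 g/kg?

After mixing: salt = 24,200×31.8 + 29,200×36.6 = 1,838,280; volume = 53,400 L
After evaporation: salt unchanged = 1,838,280; volume = 53,400 − 3,700 = 49,700 L
S = 1,838,280 / 49,700 = 36.9875 g/kg

36.99 g/kg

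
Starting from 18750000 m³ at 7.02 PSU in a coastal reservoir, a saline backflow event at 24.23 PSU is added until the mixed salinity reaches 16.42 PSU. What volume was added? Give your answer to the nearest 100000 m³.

22600000 m³

Salt balance: 18,750,000×7.02 + V×24.23 = (18,750,000+V)×16.42
131,625,000 + 24.23V = 307,875,000 + 16.42V
176,250,000 = 7.81V
V = 22,567,221.51 m³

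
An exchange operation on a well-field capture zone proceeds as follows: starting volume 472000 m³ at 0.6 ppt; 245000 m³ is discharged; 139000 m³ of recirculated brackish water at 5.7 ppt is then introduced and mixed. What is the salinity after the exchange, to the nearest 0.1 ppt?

Remaining after removal: 227,000 m³ at 0.6 ppt (salt = 136,200)
After addition: salt = 136,200 + 139,000×5.7 = 928,500; volume = 366,000 m³
S = 928,500 / 366,000 = 2.5369 ppt

2.5 ppt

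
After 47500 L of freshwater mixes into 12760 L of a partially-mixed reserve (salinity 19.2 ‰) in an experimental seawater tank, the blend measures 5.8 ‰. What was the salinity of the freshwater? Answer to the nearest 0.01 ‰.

2.20 ‰

Salt balance: 12,760×19.2 + 47,500×S = 60,260×5.8
244,992 + 47,500·S = 349,508
S = (349,508 − 244,992) / 47,500 = 2.2003 ‰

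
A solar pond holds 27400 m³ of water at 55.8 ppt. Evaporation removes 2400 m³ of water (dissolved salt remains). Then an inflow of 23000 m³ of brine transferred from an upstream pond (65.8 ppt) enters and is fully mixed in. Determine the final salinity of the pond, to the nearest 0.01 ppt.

After evaporation: salt = 27,400×55.8 = 1,528,920; volume = 27,400 − 2,400 = 25,000 m³
After mixing: salt = 1,528,920 + 23,000×65.8 = 3,042,320; volume = 25,000 + 23,000 = 48,000 m³
S = 3,042,320 / 48,000 = 63.3817 ppt

63.38 ppt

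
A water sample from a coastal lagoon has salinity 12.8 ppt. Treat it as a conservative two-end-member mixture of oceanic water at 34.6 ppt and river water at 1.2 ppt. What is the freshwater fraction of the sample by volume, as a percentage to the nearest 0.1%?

Let f be the freshwater fraction. Salt balance per unit volume:
f×1.2 + (1−f)×34.6 = 12.8
f = (34.6 − 12.8) / (34.6 − 1.2) = 21.8/33.4 = 0.6527

65.3%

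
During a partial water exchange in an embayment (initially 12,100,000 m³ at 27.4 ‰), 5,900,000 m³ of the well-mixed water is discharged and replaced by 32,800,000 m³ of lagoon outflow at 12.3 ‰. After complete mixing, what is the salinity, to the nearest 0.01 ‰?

Remaining after removal: 6,200,000 m³ at 27.4 ‰ (salt = 169,880,000)
After addition: salt = 169,880,000 + 32,800,000×12.3 = 573,320,000; volume = 39,000,000 m³
S = 573,320,000 / 39,000,000 = 14.7005 ‰

14.70 ‰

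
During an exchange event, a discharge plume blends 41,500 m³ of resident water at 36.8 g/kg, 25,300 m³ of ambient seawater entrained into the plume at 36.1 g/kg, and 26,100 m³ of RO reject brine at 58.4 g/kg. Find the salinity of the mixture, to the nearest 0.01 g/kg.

42.68 g/kg

Total salt / total volume:
salt = 41,500×36.8 + 25,300×36.1 + 26,100×58.4 = 1,527,200 + 913,330 + 1,524,240 = 3,964,770
volume = 41,500 + 25,300 + 26,100 = 92,900 m³
S = 3,964,770 / 92,900 = 42.6778 g/kg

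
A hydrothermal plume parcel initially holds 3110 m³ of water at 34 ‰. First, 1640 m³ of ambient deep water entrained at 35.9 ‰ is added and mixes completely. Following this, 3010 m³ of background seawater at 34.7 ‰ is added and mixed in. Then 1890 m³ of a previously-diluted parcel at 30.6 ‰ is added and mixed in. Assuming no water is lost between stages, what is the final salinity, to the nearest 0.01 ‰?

Conserving salt mass:
Initial salt = 3,110×34 = 105,740
After stage 1: salt = 105,740 + 1,640×35.9 = 164,616; volume = 4,750 m³; S = 34.656 ‰
After stage 2: salt = 164,616 + 3,010×34.7 = 269,063; volume = 7,760 m³; S = 34.673 ‰
After stage 3: salt = 269,063 + 1,890×30.6 = 326,897; volume = 9,650 m³
S = 326,897 / 9,650 = 33.8753 ‰

33.88 ‰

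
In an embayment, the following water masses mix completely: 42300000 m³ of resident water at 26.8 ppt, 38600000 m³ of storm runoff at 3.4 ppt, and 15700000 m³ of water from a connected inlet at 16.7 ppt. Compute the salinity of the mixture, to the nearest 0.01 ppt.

15.81 ppt

Total salt / total volume:
salt = 42,300,000×26.8 + 38,600,000×3.4 + 15,700,000×16.7 = 1,133,640,000 + 131,240,000 + 262,190,000 = 1,527,070,000
volume = 42,300,000 + 38,600,000 + 15,700,000 = 96,600,000 m³
S = 1,527,070,000 / 96,600,000 = 15.8082 ppt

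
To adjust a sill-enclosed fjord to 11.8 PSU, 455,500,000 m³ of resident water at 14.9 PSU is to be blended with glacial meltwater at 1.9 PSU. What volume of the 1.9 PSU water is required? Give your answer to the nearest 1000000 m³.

143000000 m³

Salt balance: 455,500,000×14.9 + V×1.9 = (455,500,000+V)×11.8
6,786,950,000 + 1.9V = 5,374,900,000 + 11.8V
1,412,050,000 = 9.9V
V = 142,631,313.13 m³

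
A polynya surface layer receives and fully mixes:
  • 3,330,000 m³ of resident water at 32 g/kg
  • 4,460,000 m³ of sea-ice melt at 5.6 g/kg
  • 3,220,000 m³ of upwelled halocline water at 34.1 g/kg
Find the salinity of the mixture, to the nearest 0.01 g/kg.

Salt balance:
salt = 3,330,000×32 + 4,460,000×5.6 + 3,220,000×34.1 = 106,560,000 + 24,976,000 + 109,802,000 = 241,338,000
volume = 3,330,000 + 4,460,000 + 3,220,000 = 11,010,000 m³
S = 241,338,000 / 11,010,000 = 21.9199 g/kg

21.92 g/kg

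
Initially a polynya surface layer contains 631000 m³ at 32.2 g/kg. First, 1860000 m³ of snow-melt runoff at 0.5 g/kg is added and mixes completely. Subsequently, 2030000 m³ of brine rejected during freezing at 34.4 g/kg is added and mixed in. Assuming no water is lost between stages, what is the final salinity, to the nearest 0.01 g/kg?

20.15 g/kg

Weighted by volume,
Initial salt = 631,000×32.2 = 20,318,200
After stage 1: salt = 20,318,200 + 1,860,000×0.5 = 21,248,200; volume = 2,491,000 m³; S = 8.53 g/kg
After stage 2: salt = 21,248,200 + 2,030,000×34.4 = 91,080,200; volume = 4,521,000 m³
S = 91,080,200 / 4,521,000 = 20.146 g/kg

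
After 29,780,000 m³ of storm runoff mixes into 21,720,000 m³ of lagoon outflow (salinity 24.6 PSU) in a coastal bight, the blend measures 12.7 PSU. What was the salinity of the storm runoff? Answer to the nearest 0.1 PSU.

Salt balance: 21,720,000×24.6 + 29,780,000×S = 51,500,000×12.7
534,312,000 + 29,780,000·S = 654,050,000
S = (654,050,000 − 534,312,000) / 29,780,000 = 4.0208 PSU

4.0 PSU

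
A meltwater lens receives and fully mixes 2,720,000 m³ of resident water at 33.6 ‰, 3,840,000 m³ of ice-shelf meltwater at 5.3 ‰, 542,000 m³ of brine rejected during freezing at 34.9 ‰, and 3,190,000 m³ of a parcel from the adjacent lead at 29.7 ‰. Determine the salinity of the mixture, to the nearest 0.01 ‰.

Conserving salt mass:
salt = 2,720,000×33.6 + 3,840,000×5.3 + 542,000×34.9 + 3,190,000×29.7 = 91,392,000 + 20,352,000 + 18,915,800 + 94,743,000 = 225,402,800
volume = 2,720,000 + 3,840,000 + 542,000 + 3,190,000 = 10,292,000 m³
S = 225,402,800 / 10,292,000 = 21.9008 ‰

21.90 ‰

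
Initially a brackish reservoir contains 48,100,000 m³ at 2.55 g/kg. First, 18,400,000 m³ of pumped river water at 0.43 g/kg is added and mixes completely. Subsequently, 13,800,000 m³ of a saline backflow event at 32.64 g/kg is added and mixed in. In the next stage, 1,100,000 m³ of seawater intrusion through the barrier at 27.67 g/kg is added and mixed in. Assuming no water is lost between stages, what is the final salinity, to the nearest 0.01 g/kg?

7.51 g/kg

Weighted by volume,
Initial salt = 48,100,000×2.55 = 122,655,000
After stage 1: salt = 122,655,000 + 18,400,000×0.43 = 130,567,000; volume = 66,500,000 m³; S = 1.963 g/kg
After stage 2: salt = 130,567,000 + 13,800,000×32.64 = 580,999,000; volume = 80,300,000 m³; S = 7.235 g/kg
After stage 3: salt = 580,999,000 + 1,100,000×27.67 = 611,436,000; volume = 81,400,000 m³
S = 611,436,000 / 81,400,000 = 7.5115 g/kg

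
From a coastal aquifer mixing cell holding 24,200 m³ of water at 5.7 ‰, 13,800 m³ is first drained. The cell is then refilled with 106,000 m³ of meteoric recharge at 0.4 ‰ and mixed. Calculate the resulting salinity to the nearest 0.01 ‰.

0.87 ‰

Remaining after removal: 10,400 m³ at 5.7 ‰ (salt = 59,280)
After addition: salt = 59,280 + 106,000×0.4 = 101,680; volume = 116,400 m³
S = 101,680 / 116,400 = 0.8735 ‰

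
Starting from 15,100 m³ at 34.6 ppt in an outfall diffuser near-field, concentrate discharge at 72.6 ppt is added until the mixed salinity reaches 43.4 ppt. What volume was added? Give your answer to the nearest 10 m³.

4550 m³

Salt balance: 15,100×34.6 + V×72.6 = (15,100+V)×43.4
522,460 + 72.6V = 655,340 + 43.4V
132,880 = 29.2V
V = 4,550.68 m³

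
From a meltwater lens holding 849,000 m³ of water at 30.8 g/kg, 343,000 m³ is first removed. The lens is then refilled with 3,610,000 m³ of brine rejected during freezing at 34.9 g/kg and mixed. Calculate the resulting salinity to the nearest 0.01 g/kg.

Remaining after removal: 506,000 m³ at 30.8 g/kg (salt = 15,584,800)
After addition: salt = 15,584,800 + 3,610,000×34.9 = 141,573,800; volume = 4,116,000 m³
S = 141,573,800 / 4,116,000 = 34.396 g/kg

34.40 g/kg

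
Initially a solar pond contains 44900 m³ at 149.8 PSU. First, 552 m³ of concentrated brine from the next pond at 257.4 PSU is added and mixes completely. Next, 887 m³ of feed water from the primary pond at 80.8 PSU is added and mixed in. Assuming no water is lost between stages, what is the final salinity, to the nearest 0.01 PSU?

149.76 PSU

Total salt / total volume:
Initial salt = 44,900×149.8 = 6,726,020
After stage 1: salt = 6,726,020 + 552×257.4 = 6,868,104.8; volume = 45,452 m³; S = 151.107 PSU
After stage 2: salt = 6,868,104.8 + 887×80.8 = 6,939,774.4; volume = 46,339 m³
S = 6,939,774.4 / 46,339 = 149.761 PSU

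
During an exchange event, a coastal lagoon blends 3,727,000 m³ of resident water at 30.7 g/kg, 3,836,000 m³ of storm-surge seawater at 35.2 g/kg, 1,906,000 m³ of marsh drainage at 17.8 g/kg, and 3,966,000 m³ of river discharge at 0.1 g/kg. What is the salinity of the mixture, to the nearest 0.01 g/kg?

Total salt / total volume:
salt = 3,727,000×30.7 + 3,836,000×35.2 + 1,906,000×17.8 + 3,966,000×0.1 = 114,418,900 + 135,027,200 + 33,926,800 + 396,600 = 283,769,500
volume = 3,727,000 + 3,836,000 + 1,906,000 + 3,966,000 = 13,435,000 m³
S = 283,769,500 / 13,435,000 = 21.1217 g/kg

21.12 g/kg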